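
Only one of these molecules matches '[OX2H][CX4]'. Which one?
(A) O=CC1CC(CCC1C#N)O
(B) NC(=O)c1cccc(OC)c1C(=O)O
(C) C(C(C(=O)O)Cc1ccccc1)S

A

[OX2H][CX4] describes a hydroxyl oxygen bound to an sp3 (X4) carbon (an aliphatic alcohol).
(A) contains a hydroxyl group (-OH), which satisfies every atom and bond constraint.
(B) has a methoxy ether (-OCH3) but the oxygen has H0 (ether), not H1.
(C) has a carboxylic acid group (-C(=O)OH) but the -OH is on a CX3 carbonyl carbon, not a CX4 carbon.
So the answer is (A).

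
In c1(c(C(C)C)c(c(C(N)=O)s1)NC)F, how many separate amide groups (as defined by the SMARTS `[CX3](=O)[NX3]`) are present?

1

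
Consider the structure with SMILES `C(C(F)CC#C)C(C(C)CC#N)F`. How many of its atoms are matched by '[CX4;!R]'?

7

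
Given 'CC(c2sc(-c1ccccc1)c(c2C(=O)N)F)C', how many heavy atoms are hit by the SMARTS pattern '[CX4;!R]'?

The query [CX4;!R] means: aliphatic carbon with four total connections, not in a ring.
Check the 18 heavy atoms by environment: 1× s (aromatic, X2, in 5-ring) → no; 4× c (aromatic, X3, in 5-ring) → no; 1× C (X3, acyclic) → no; 1× O (X1, acyclic) → no; 1× N (X3, acyclic) → no; 6× c (aromatic, X3, in 6-ring) → no; 1× F (X1, acyclic) → no; 3× C (X4, acyclic) → match.
That gives 3 matching atoms.

3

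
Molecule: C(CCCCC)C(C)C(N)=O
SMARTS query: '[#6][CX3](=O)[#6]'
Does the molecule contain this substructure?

No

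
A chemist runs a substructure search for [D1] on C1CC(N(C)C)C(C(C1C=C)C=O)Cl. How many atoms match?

The query [D1] means: atom with exactly one heavy-atom neighbour (degree 1).
Check the 14 heavy atoms by environment: 4× C (D3) → no; 4× C (D2) → no; 3× C (D1) → match; 1× O (D1) → match; 1× Cl (D1) → match; 1× N (D3) → no.
Summing the matching environments: 3 + 1 + 1 = 5 matching atoms.

5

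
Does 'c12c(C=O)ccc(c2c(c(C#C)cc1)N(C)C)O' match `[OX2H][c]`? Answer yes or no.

The pattern [OX2H][c] describes a hydroxyl oxygen attached to an aromatic carbon — a phenol.
The molecule carries a hydroxyl group (-OH), whose atoms satisfy every constraint of the query, so the pattern matches.

Yes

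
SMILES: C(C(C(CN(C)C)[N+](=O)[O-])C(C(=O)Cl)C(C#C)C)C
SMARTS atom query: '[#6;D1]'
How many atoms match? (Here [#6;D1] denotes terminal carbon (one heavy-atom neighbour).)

5

The query [#6;D1] means: carbon bonded to exactly one heavy atom.
Check the 19 heavy atoms by environment: 5× C (D1) → match; 5× C (D3) → no; 3× C (D2) → no; 1× N (D3) → no; 1× N (charge +1, D3) → no; 1× O (charge -1, D1) → no; 2× O (D1) → no; 1× Cl (D1) → no.
That gives 5 matching atoms.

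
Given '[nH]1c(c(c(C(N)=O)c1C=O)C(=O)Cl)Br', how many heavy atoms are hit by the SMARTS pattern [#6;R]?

4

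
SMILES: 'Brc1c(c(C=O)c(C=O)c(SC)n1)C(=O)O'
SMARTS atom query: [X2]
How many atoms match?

The query [X2] means: any atom with exactly two total connections (bonds + H).
Check the 16 heavy atoms by environment: 1× n (aromatic, X2) → match; 5× c (aromatic, X3) → no; 3× C (X3) → no; 3× O (X1) → no; 1× O (X2) → match; 1× S (X2) → match; 1× C (X4) → no; 1× Br (X1) → no.
Summing the matching environments: 1 + 1 + 1 = 3 matching atoms.

3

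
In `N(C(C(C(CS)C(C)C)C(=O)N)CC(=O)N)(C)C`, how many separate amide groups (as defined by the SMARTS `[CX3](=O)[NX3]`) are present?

2

[CX3](=O)[NX3] is the SMARTS for an amide: a carbonyl carbon bonded to a trivalent nitrogen.
The molecule carries 2 separate instances of a primary amide (-C(=O)NH2) meeting every constraint; each maps to a distinct set of atoms, giving 2 matches.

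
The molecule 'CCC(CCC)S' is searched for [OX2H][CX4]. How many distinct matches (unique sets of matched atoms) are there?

0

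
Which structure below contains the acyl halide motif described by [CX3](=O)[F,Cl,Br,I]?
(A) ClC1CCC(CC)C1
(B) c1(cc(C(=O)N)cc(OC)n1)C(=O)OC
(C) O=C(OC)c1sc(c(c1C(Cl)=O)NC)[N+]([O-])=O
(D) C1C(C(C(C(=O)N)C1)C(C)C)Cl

C

[CX3](=O)[F,Cl,Br,I] describes a carbonyl carbon bonded to a halogen (an acyl halide).
(A) has a chloro substituent but the Cl is not on a carbonyl carbon.
(B) has a methyl-ester group (-C(=O)OCH3) but the carbonyl is bonded to -O-C, not to a halogen.
(C) contains an acyl chloride (-C(=O)Cl), which satisfies every atom and bond constraint.
(D) has a chloro substituent but the Cl is not on a carbonyl carbon.
So the answer is (C).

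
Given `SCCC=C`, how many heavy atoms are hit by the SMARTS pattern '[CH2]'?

The query [CH2] means: aliphatic carbon with exactly two hydrogens.
Check the 5 heavy atoms by environment: 3× C (H2) → match; 1× S (H1) → no; 1× C (H1) → no.
That gives 3 matching atoms.

3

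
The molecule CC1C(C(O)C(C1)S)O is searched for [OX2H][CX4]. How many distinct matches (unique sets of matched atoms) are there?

2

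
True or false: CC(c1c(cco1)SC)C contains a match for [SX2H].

False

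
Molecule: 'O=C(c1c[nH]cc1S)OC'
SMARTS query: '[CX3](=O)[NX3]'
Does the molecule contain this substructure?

The pattern [CX3](=O)[NX3] describes a carbonyl carbon bonded to a trivalent nitrogen — an amide.
The closest candidate here is a methyl-ester group (-C(=O)OCH3), but the carbonyl is bonded to O, not to an NX3 nitrogen. No other fragment satisfies the full query, so there is no match.

No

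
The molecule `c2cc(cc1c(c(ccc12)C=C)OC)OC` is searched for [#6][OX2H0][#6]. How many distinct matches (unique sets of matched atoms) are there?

2

[#6][OX2H0][#6] is the SMARTS for an ether: an aliphatic oxygen bridging two carbons with no H on the oxygen.
The molecule carries 2 separate instances of a methoxy ether (-OCH3) meeting every constraint; each maps to a distinct set of atoms, giving 2 matches.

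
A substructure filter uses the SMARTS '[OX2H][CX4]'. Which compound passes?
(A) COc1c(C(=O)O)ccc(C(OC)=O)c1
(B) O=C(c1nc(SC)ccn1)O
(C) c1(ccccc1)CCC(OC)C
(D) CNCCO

D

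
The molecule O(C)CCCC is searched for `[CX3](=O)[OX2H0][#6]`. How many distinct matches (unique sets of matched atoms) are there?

0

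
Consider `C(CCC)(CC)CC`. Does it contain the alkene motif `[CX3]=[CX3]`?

The pattern [CX3]=[CX3] describes a non-aromatic C=C double bond between two sp2 carbons — an alkene.
The closest candidate here is an ethyl group (-CH2CH3), but its C-C bond is a single bond between CX4 carbons, not CX3=CX3. No other fragment satisfies the full query, so there is no match.

No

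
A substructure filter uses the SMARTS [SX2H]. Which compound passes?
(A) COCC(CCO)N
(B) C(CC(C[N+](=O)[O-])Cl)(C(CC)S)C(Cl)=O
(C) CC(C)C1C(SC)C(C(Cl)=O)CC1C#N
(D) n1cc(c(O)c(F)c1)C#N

B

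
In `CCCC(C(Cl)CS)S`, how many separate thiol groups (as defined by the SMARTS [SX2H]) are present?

2

[SX2H] is the SMARTS for a thiol: an aliphatic sulfur with two connections, one being H.
The molecule carries 2 separate instances of a thiol (-SH) meeting every constraint; each maps to a distinct set of atoms, giving 2 matches.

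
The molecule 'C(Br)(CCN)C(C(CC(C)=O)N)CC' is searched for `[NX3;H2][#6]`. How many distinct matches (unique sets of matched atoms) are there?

[NX3;H2][#6] is the SMARTS for a primary amine: a trivalent nitrogen with two H attached to carbon.
The molecule carries 2 separate instances of a primary amino group (-NH2) meeting every constraint; each maps to a distinct set of atoms, giving 2 matches.

2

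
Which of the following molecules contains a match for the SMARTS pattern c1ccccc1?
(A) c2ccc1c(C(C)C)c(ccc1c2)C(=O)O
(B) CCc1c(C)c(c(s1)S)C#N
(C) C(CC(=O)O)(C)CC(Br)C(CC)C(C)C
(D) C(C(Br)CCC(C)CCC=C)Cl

c1ccccc1 describes six aromatic carbons in a ring (a benzene ring).
(A) contains the required atom environment, so the pattern matches.
(B) has a methyl group (-CH3) but no six-membered all-carbon aromatic ring is present.
(C) has a methyl group (-CH3) but no six-membered all-carbon aromatic ring is present.
(D) has a methyl group (-CH3) but no six-membered all-carbon aromatic ring is present.
So the answer is (A).

A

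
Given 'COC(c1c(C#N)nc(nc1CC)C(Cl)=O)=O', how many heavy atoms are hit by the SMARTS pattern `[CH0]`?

The query [CH0] means: aliphatic carbon with no attached hydrogen.
Check the 17 heavy atoms by environment: 2× n (aromatic, H0) → no; 4× c (aromatic, H0) → no; 3× C (H0) → match; 3× O (H0) → no; 2× C (H3) → no; 1× C (H2) → no; 1× Cl (H0) → no; 1× N (H0) → no.
That gives 3 matching atoms.

3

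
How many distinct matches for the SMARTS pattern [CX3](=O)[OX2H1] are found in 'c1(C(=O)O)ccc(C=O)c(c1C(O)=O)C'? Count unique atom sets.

[CX3](=O)[OX2H1] is the SMARTS for a carboxylic acid: an sp2 carbon double-bonded to O and single-bonded to an -OH oxygen.
The molecule carries 2 separate instances of a carboxylic acid group (-C(=O)OH) meeting every constraint; each maps to a distinct set of atoms, giving 2 matches.

2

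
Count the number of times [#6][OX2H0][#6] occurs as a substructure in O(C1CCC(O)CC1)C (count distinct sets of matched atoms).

1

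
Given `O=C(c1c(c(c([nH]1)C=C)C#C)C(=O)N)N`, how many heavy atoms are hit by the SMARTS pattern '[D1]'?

6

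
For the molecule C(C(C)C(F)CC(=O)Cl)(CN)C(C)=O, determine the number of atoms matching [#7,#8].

3

The query [#7,#8] means: nitrogen or oxygen (comma = OR).
Check the 14 heavy atoms by environment: 9× C → no; 1× N → match; 2× O → match; 1× Cl → no; 1× F → no.
Summing the matching environments: 1 + 2 = 3 matching atoms.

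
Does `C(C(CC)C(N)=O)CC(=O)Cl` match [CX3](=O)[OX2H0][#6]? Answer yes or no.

No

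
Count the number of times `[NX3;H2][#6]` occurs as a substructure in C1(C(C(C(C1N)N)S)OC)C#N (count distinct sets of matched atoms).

2

[NX3;H2][#6] is the SMARTS for a primary amine: a trivalent nitrogen with two H attached to carbon.
The molecule carries 2 separate instances of a primary amino group (-NH2) meeting every constraint; each maps to a distinct set of atoms, giving 2 matches.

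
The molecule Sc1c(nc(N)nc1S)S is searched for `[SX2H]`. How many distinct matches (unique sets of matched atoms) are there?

[SX2H] is the SMARTS for a thiol: an aliphatic sulfur with two connections, one being H.
The molecule carries 3 separate instances of a thiol (-SH) meeting every constraint; each maps to a distinct set of atoms, giving 3 matches.

3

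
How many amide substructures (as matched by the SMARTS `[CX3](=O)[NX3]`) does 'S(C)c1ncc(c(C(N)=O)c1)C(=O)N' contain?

[CX3](=O)[NX3] is the SMARTS for an amide: a carbonyl carbon bonded to a trivalent nitrogen.
The molecule carries 2 separate instances of a primary amide (-C(=O)NH2) meeting every constraint; each maps to a distinct set of atoms, giving 2 matches.

2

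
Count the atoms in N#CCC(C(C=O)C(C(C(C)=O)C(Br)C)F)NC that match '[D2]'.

4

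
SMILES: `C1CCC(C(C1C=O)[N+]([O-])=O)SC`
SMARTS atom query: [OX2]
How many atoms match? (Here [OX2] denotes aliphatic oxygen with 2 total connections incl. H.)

0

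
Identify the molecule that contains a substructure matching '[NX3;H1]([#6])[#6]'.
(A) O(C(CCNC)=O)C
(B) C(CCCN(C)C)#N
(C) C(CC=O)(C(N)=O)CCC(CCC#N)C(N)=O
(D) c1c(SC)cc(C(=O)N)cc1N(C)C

A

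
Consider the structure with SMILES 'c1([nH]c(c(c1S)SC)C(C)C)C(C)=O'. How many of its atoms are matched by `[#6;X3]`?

5

The query [#6;X3] means: any carbon (aromatic or not) with three total connections.
Check the 14 heavy atoms by environment: 1× n (aromatic, X3) → no; 4× c (aromatic, X3) → match; 5× C (X4) → no; 2× S (X2) → no; 1× C (X3) → match; 1× O (X1) → no.
Summing the matching environments: 4 + 1 = 5 matching atoms.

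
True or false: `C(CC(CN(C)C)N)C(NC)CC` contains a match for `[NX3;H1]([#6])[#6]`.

The pattern [NX3;H1]([#6])[#6] describes a trivalent nitrogen with one H, bonded to two carbons — a secondary amine.
The molecule carries an N-methylamino group (-NHCH3), whose atoms satisfy every constraint of the query, so the pattern matches.

True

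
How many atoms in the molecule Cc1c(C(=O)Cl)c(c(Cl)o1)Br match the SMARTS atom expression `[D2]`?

The query [D2] means: atom with exactly two heavy-atom neighbours.
Check the 11 heavy atoms by environment: 1× o (aromatic, D2) → match; 4× c (aromatic, D3) → no; 2× Cl (D1) → no; 1× Br (D1) → no; 1× C (D3) → no; 1× O (D1) → no; 1× C (D1) → no.
That gives 1 matching atom.

1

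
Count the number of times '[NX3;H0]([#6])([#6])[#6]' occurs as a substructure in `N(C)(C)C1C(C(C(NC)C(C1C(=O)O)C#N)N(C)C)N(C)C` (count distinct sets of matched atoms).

3

[NX3;H0]([#6])([#6])[#6] is the SMARTS for a tertiary amine: a trivalent nitrogen with no H, bonded to three carbons.
The molecule carries 3 separate instances of a dimethylamino group (-N(CH3)2) meeting every constraint; each maps to a distinct set of atoms, giving 3 matches.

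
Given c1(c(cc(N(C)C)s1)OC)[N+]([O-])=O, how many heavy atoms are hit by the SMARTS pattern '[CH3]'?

The query [CH3] means: aliphatic carbon with exactly three hydrogens.
Check the 13 heavy atoms by environment: 1× s (aromatic, H0) → no; 3× c (aromatic, H0) → no; 1× c (aromatic, H1) → no; 2× O (H0) → no; 3× C (H3) → match; 1× N (H0) → no; 1× N (charge +1, H0) → no; 1× O (charge -1, H0) → no.
That gives 3 matching atoms.

3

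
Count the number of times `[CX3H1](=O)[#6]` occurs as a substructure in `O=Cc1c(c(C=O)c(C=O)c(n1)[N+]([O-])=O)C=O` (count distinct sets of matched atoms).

[CX3H1](=O)[#6] is the SMARTS for an aldehyde: an sp2 carbon with one H, double-bonded to O and single-bonded to carbon.
The molecule carries 4 separate instances of an aldehyde (-CHO) meeting every constraint; each maps to a distinct set of atoms, giving 4 matches.

4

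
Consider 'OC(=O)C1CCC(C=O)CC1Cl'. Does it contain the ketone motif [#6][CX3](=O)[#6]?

No

The pattern [#6][CX3](=O)[#6] describes a carbonyl carbon (no H) flanked by two carbons — a ketone.
The closest candidate here is a carboxylic acid group (-C(=O)OH), but one neighbour of the carbonyl carbon is O, not C. No other fragment satisfies the full query, so there is no match.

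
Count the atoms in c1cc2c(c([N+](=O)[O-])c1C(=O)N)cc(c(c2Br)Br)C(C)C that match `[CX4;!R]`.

3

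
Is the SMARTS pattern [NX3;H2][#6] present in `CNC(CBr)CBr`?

The pattern [NX3;H2][#6] describes a trivalent nitrogen with two H attached to carbon — a primary amine.
The closest candidate here is an N-methylamino group (-NHCH3), but the nitrogen bears two carbons and only one H (H1), not H2. No other fragment satisfies the full query, so there is no match.

No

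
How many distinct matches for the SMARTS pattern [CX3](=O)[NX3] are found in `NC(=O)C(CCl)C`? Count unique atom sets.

1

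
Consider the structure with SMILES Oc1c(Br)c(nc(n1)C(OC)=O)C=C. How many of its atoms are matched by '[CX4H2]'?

0

Check the 14 heavy atoms by environment: 2× n (aromatic, H0, X2) → no; 4× c (aromatic, H0, X3) → no; 1× C (H1, X3) → no; 1× C (H2, X3) → no; 1× Br (H0, X1) → no; 1× C (H0, X3) → no; 1× O (H0, X1) → no; 1× O (H0, X2) → no; 1× C (H3, X4) → no; 1× O (H1, X2) → no.
No environment satisfies the query, so 0 matching atoms.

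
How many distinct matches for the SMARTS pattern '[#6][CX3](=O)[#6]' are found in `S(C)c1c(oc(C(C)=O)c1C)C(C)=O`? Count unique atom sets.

2

[#6][CX3](=O)[#6] is the SMARTS for a ketone: a carbonyl carbon (no H) flanked by two carbons.
The molecule carries 2 separate instances of an acetyl/ketone group (-C(=O)CH3) meeting every constraint; each maps to a distinct set of atoms, giving 2 matches.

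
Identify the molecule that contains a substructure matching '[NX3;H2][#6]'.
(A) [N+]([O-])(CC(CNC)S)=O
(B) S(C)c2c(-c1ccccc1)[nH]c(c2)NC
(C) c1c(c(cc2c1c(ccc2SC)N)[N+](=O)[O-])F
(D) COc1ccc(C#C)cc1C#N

[NX3;H2][#6] describes a trivalent nitrogen with two H attached to carbon (a primary amine).
(A) has a nitro group (-[N+](=O)[O-]) but the nitrogen is [N+] with no H, not NX3H2.
(B) has an N-methylamino group (-NHCH3) but the nitrogen bears two carbons and only one H (H1), not H2.
(C) contains a primary amino group (-NH2), which satisfies every atom and bond constraint.
(D) has a nitrile (-C#N) but the nitrogen is NX1 (triple-bonded), not NX3 with two H.
So the answer is (C).

C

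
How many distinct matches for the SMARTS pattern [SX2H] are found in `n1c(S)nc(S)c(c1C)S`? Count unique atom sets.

[SX2H] is the SMARTS for a thiol: an aliphatic sulfur with two connections, one being H.
The molecule carries 3 separate instances of a thiol (-SH) meeting every constraint; each maps to a distinct set of atoms, giving 3 matches.

3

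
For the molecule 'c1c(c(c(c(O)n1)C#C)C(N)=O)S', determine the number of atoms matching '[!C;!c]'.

5

The query [!C;!c] means: neither aliphatic nor aromatic carbon — same as [!#6].
Check the 13 heavy atoms by environment: 1× n (aromatic) → match; 5× c (aromatic) → no; 2× O → match; 1× S → match; 3× C → no; 1× N → match.
Summing the matching environments: 1 + 2 + 1 + 1 = 5 matching atoms.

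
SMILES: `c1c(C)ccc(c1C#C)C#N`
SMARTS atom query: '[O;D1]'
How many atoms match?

0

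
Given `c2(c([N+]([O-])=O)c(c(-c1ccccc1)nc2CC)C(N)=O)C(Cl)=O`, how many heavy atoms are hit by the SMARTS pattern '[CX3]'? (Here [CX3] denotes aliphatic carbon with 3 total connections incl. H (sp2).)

2

The query [CX3] means: C with X3: aliphatic carbon with exactly 3 total connections.
Check the 23 heavy atoms by environment: 1× n (aromatic, X2) → no; 11× c (aromatic, X3) → no; 2× C (X3) → match; 3× O (X1) → no; 1× N (X3) → no; 2× C (X4) → no; 1× N (charge +1, X3) → no; 1× O (charge -1, X1) → no; 1× Cl (X1) → no.
That gives 2 matching atoms.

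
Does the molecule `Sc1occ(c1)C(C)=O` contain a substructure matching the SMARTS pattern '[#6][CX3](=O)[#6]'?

The pattern [#6][CX3](=O)[#6] describes a carbonyl carbon (no H) flanked by two carbons — a ketone.
The molecule carries an acetyl/ketone group (-C(=O)CH3), whose atoms satisfy every constraint of the query, so the pattern matches.

Yes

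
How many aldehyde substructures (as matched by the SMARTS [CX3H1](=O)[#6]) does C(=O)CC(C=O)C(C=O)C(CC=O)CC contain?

4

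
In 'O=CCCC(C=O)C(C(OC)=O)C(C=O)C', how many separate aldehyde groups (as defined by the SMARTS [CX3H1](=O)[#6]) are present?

3

[CX3H1](=O)[#6] is the SMARTS for an aldehyde: an sp2 carbon with one H, double-bonded to O and single-bonded to carbon.
The molecule carries 3 separate instances of an aldehyde (-CHO) meeting every constraint; each maps to a distinct set of atoms, giving 3 matches.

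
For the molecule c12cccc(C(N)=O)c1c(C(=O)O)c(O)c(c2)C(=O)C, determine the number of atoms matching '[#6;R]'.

The query [#6;R] means: carbon that is part of a ring.
Check the 20 heavy atoms by environment: 10× c (aromatic, in 6-ring) → match; 4× C (acyclic) → no; 5× O (acyclic) → no; 1× N (acyclic) → no.
That gives 10 matching atoms.

10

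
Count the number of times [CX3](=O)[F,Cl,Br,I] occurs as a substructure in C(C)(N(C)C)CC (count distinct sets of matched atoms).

[CX3](=O)[F,Cl,Br,I] is the SMARTS for an acyl halide: a carbonyl carbon bonded to a halogen.
No fragment in the molecule satisfies every constraint, giving 0 matches.

0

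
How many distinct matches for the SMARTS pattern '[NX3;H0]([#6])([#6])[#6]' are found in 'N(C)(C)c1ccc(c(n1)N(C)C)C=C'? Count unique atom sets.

[NX3;H0]([#6])([#6])[#6] is the SMARTS for a tertiary amine: a trivalent nitrogen with no H, bonded to three carbons.
The molecule carries 2 separate instances of a dimethylamino group (-N(CH3)2) meeting every constraint; each maps to a distinct set of atoms, giving 2 matches.

2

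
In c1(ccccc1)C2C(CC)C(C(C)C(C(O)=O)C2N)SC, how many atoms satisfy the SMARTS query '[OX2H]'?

1

Check the 21 heavy atoms by environment: 6× C (H1, X4) → no; 1× C (H0, X3) → no; 1× O (H0, X1) → no; 1× O (H1, X2) → match; 1× S (H0, X2) → no; 3× C (H3, X4) → no; 1× c (aromatic, H0, X3) → no; 5× c (aromatic, H1, X3) → no; 1× N (H2, X3) → no; 1× C (H2, X4) → no.
That gives 1 matching atom.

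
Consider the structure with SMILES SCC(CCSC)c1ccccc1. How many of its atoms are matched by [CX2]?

Check the 13 heavy atoms by environment: 5× C (X4) → no; 2× S (X2) → no; 6× c (aromatic, X3) → no.
No environment satisfies the query, so 0 matching atoms.

0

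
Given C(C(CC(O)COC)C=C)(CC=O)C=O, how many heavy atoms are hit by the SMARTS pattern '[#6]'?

11

The query [#6] means: #6 matches any atom with atomic number 6 (carbon, aromatic or aliphatic).
Check the 15 heavy atoms by environment: 11× C → match; 4× O → no.
That gives 11 matching atoms.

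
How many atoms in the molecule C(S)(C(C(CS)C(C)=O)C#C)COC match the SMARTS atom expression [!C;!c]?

4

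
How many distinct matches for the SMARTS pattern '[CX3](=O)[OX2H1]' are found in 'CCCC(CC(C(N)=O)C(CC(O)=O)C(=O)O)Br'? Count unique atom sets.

2

[CX3](=O)[OX2H1] is the SMARTS for a carboxylic acid: an sp2 carbon double-bonded to O and single-bonded to an -OH oxygen.
The molecule carries 2 separate instances of a carboxylic acid group (-C(=O)OH) meeting every constraint; each maps to a distinct set of atoms, giving 2 matches.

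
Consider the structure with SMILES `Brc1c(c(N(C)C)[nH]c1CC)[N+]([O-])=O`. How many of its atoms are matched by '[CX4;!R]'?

4

Check the 14 heavy atoms by environment: 1× n (aromatic, X3, in 5-ring) → no; 4× c (aromatic, X3, in 5-ring) → no; 1× Br (X1, acyclic) → no; 1× N (charge +1, X3, acyclic) → no; 1× O (charge -1, X1, acyclic) → no; 1× O (X1, acyclic) → no; 4× C (X4, acyclic) → match; 1× N (X3, acyclic) → no.
That gives 4 matching atoms.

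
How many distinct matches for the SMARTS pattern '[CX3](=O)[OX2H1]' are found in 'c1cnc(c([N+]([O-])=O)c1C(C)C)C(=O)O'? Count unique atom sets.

1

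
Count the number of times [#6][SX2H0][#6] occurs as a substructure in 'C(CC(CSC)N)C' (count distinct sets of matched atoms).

1

[#6][SX2H0][#6] is the SMARTS for a thioether: an aliphatic sulfur bridging two carbons with no H on the sulfur.
Exactly one fragment in the molecule meets all constraints, giving 1 match.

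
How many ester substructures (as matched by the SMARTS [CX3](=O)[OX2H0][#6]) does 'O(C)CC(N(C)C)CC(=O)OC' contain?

1

[CX3](=O)[OX2H0][#6] is the SMARTS for an ester: a carbonyl carbon bonded to an oxygen that is itself bonded to carbon (no H on that O).
Exactly one fragment in the molecule meets all constraints, giving 1 match.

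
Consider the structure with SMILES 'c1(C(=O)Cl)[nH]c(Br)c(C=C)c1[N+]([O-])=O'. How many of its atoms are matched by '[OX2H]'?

0

Check the 14 heavy atoms by environment: 1× n (aromatic, H1, X3) → no; 4× c (aromatic, H0, X3) → no; 1× N (charge +1, H0, X3) → no; 1× O (charge -1, H0, X1) → no; 2× O (H0, X1) → no; 1× C (H0, X3) → no; 1× Cl (H0, X1) → no; 1× Br (H0, X1) → no; 1× C (H1, X3) → no; 1× C (H2, X3) → no.
No environment satisfies the query, so 0 matching atoms.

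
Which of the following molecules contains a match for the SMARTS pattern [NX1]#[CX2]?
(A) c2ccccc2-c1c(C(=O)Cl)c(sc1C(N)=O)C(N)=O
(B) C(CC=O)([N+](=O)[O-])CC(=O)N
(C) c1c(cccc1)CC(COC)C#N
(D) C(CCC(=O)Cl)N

[NX1]#[CX2] describes a nitrogen triple-bonded to a two-connected carbon (a nitrile).
(A) has a primary amide (-C(=O)NH2) but the nitrogen is NX3, not NX1.
(B) has a primary amide (-C(=O)NH2) but the nitrogen is NX3, not NX1.
(C) contains a nitrile (-C#N), which satisfies every atom and bond constraint.
(D) has a primary amino group (-NH2) but the nitrogen is NX3 (three connections), not NX1 triple-bonded.
So the answer is (C).

C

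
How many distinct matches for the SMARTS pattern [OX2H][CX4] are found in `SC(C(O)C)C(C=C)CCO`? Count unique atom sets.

2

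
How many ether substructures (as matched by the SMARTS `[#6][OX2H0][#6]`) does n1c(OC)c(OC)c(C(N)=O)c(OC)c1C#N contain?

[#6][OX2H0][#6] is the SMARTS for an ether: an aliphatic oxygen bridging two carbons with no H on the oxygen.
The molecule carries 3 separate instances of a methoxy ether (-OCH3) meeting every constraint; each maps to a distinct set of atoms, giving 3 matches.

3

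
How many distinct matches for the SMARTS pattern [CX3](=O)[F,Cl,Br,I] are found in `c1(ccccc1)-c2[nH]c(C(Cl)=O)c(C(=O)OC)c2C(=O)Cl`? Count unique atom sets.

[CX3](=O)[F,Cl,Br,I] is the SMARTS for an acyl halide: a carbonyl carbon bonded to a halogen.
The molecule carries 2 separate instances of an acyl chloride (-C(=O)Cl) meeting every constraint; each maps to a distinct set of atoms, giving 2 matches.

2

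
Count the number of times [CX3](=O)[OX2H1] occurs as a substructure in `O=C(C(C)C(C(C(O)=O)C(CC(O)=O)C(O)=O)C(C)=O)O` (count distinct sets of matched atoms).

4

[CX3](=O)[OX2H1] is the SMARTS for a carboxylic acid: an sp2 carbon double-bonded to O and single-bonded to an -OH oxygen.
The molecule carries 4 separate instances of a carboxylic acid group (-C(=O)OH) meeting every constraint; each maps to a distinct set of atoms, giving 4 matches.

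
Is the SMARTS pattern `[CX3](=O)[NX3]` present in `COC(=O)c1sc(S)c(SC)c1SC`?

No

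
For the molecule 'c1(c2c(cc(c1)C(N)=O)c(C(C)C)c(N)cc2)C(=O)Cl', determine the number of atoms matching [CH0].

2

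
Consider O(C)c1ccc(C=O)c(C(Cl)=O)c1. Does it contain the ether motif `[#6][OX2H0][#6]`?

Yes

The pattern [#6][OX2H0][#6] describes an aliphatic oxygen bridging two carbons with no H on the oxygen — an ether.
The molecule carries a methoxy ether (-OCH3), whose atoms satisfy every constraint of the query, so the pattern matches.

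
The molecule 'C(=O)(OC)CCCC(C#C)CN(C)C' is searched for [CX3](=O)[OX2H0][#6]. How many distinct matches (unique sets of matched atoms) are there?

1

[CX3](=O)[OX2H0][#6] is the SMARTS for an ester: a carbonyl carbon bonded to an oxygen that is itself bonded to carbon (no H on that O).
Exactly one fragment in the molecule meets all constraints, giving 1 match.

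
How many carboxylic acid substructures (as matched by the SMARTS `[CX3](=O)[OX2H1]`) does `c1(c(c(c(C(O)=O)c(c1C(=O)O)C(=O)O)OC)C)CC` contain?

3

[CX3](=O)[OX2H1] is the SMARTS for a carboxylic acid: an sp2 carbon double-bonded to O and single-bonded to an -OH oxygen.
The molecule carries 3 separate instances of a carboxylic acid group (-C(=O)OH) meeting every constraint; each maps to a distinct set of atoms, giving 3 matches.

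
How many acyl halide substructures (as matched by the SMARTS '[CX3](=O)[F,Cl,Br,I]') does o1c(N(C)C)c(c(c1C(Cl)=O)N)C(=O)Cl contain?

[CX3](=O)[F,Cl,Br,I] is the SMARTS for an acyl halide: a carbonyl carbon bonded to a halogen.
The molecule carries 2 separate instances of an acyl chloride (-C(=O)Cl) meeting every constraint; each maps to a distinct set of atoms, giving 2 matches.

2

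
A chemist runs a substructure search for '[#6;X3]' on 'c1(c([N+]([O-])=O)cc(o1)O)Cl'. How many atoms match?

4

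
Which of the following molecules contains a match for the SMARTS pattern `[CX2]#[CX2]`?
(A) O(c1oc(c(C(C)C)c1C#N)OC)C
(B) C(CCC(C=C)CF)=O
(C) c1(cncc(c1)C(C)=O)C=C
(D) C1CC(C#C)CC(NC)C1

[CX2]#[CX2] describes a carbon-carbon triple bond (an alkyne).
(A) has a nitrile (-C#N) but the triple bond is C#N, not C#C.
(B) has a vinyl group (-CH=CH2) but the C=C is a double bond; both carbons are CX3, not CX2.
(C) has a vinyl group (-CH=CH2) but the C=C is a double bond; both carbons are CX3, not CX2.
(D) contains an ethynyl group (-C#CH), which satisfies every atom and bond constraint.
So the answer is (D).

D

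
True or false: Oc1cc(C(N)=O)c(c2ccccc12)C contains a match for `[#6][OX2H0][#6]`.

The pattern [#6][OX2H0][#6] describes an aliphatic oxygen bridging two carbons with no H on the oxygen — an ether.
The closest candidate here is a hydroxyl group (-OH), but the oxygen has H1, not H0 bridging two carbons. No other fragment satisfies the full query, so there is no match.

False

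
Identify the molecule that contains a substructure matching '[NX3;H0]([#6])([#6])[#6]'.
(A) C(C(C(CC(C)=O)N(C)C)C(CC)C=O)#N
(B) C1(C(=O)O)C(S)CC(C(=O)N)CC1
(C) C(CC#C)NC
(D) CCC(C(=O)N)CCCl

A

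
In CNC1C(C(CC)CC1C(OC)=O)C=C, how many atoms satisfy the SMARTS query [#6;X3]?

The query [#6;X3] means: any carbon (aromatic or not) with three total connections.
Check the 15 heavy atoms by environment: 9× C (X4) → no; 3× C (X3) → match; 1× O (X1) → no; 1× O (X2) → no; 1× N (X3) → no.
That gives 3 matching atoms.

3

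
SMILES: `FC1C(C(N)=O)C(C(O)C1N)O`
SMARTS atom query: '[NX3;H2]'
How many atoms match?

The query [NX3;H2] means: aliphatic N with 3 total connections, two of them H — an -NH2 nitrogen (amine or amide).
Check the 12 heavy atoms by environment: 5× C (H1, X4) → no; 1× F (H0, X1) → no; 2× N (H2, X3) → match; 2× O (H1, X2) → no; 1× C (H0, X3) → no; 1× O (H0, X1) → no.
That gives 2 matching atoms.

2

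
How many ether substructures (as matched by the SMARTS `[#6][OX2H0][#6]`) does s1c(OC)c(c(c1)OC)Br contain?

2

[#6][OX2H0][#6] is the SMARTS for an ether: an aliphatic oxygen bridging two carbons with no H on the oxygen.
The molecule carries 2 separate instances of a methoxy ether (-OCH3) meeting every constraint; each maps to a distinct set of atoms, giving 2 matches.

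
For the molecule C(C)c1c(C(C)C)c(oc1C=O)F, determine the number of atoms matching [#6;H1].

2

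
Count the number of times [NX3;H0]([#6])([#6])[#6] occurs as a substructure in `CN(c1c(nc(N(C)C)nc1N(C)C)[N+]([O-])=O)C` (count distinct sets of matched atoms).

3

[NX3;H0]([#6])([#6])[#6] is the SMARTS for a tertiary amine: a trivalent nitrogen with no H, bonded to three carbons.
The molecule carries 3 separate instances of a dimethylamino group (-N(CH3)2) meeting every constraint; each maps to a distinct set of atoms, giving 3 matches.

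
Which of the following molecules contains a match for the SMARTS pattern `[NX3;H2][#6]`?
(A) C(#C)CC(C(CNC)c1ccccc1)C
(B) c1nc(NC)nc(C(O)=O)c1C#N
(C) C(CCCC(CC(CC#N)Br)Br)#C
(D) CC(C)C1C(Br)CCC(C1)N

[NX3;H2][#6] describes a trivalent nitrogen with two H attached to carbon (a primary amine).
(A) has an N-methylamino group (-NHCH3) but the nitrogen bears two carbons and only one H (H1), not H2.
(B) has an N-methylamino group (-NHCH3) but the nitrogen bears two carbons and only one H (H1), not H2.
(C) has a nitrile (-C#N) but the nitrogen is NX1 (triple-bonded), not NX3 with two H.
(D) contains a primary amino group (-NH2), which satisfies every atom and bond constraint.
So the answer is (D).

D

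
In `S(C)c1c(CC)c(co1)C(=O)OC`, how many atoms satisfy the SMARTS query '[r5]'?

5

Check the 13 heavy atoms by environment: 1× o (aromatic, in 5-ring) → match; 4× c (aromatic, in 5-ring) → match; 1× S (acyclic) → no; 5× C (acyclic) → no; 2× O (acyclic) → no.
Summing the matching environments: 1 + 4 = 5 matching atoms.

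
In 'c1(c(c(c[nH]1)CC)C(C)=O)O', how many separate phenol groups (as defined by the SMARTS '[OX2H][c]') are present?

1

[OX2H][c] is the SMARTS for a phenol: a hydroxyl oxygen attached to an aromatic carbon.
Exactly one fragment in the molecule meets all constraints, giving 1 match.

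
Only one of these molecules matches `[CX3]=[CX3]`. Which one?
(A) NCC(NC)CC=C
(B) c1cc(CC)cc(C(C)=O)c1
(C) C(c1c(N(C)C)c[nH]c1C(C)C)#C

[CX3]=[CX3] describes a non-aromatic C=C double bond between two sp2 carbons (an alkene).
(A) contains a vinyl group (-CH=CH2), which satisfies every atom and bond constraint.
(B) has an ethyl group (-CH2CH3) but its C-C bond is a single bond between CX4 carbons, not CX3=CX3.
(C) has an ethynyl group (-C#CH) but the C-C bond is a triple bond, not a double bond.
So the answer is (A).

A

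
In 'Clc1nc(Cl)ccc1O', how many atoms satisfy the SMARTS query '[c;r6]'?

The query [c;r6] means: aromatic carbon that belongs to a six-membered ring.
Check the 9 heavy atoms by environment: 1× n (aromatic, in 6-ring) → no; 5× c (aromatic, in 6-ring) → match; 2× Cl (acyclic) → no; 1× O (acyclic) → no.
That gives 5 matching atoms.

5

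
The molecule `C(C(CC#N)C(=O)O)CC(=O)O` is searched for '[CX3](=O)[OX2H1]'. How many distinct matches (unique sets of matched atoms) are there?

[CX3](=O)[OX2H1] is the SMARTS for a carboxylic acid: an sp2 carbon double-bonded to O and single-bonded to an -OH oxygen.
The molecule carries 2 separate instances of a carboxylic acid group (-C(=O)OH) meeting every constraint; each maps to a distinct set of atoms, giving 2 matches.

2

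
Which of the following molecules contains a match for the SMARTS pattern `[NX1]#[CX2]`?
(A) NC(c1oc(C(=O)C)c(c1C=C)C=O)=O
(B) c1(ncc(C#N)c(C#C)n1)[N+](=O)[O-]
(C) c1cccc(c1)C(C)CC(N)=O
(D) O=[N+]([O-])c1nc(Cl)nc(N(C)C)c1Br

[NX1]#[CX2] describes a nitrogen triple-bonded to a two-connected carbon (a nitrile).
(A) has a primary amide (-C(=O)NH2) but the nitrogen is NX3, not NX1.
(B) contains a nitrile (-C#N), which satisfies every atom and bond constraint.
(C) has a primary amide (-C(=O)NH2) but the nitrogen is NX3, not NX1.
(D) has a nitro group (-[N+](=O)[O-]) but there is no C#N triple bond.
So the answer is (B).

B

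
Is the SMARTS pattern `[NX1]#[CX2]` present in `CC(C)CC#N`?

Yes

The pattern [NX1]#[CX2] describes a nitrogen triple-bonded to a two-connected carbon — a nitrile.
The molecule carries a nitrile (-C#N), whose atoms satisfy every constraint of the query, so the pattern matches.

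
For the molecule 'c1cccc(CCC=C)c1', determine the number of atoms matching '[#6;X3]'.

The query [#6;X3] means: any carbon (aromatic or not) with three total connections.
Check the 10 heavy atoms by environment: 2× C (X4) → no; 2× C (X3) → match; 6× c (aromatic, X3) → match.
Summing the matching environments: 2 + 6 = 8 matching atoms.

8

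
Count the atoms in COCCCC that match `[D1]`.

2

The query [D1] means: atom with exactly one heavy-atom neighbour (degree 1).
Check the 6 heavy atoms by environment: 3× C (D2) → no; 2× C (D1) → match; 1× O (D2) → no.
That gives 2 matching atoms.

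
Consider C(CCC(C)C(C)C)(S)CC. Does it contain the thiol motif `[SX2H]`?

Yes

The pattern [SX2H] describes an aliphatic sulfur with two connections, one being H — a thiol.
The molecule carries a thiol (-SH), whose atoms satisfy every constraint of the query, so the pattern matches.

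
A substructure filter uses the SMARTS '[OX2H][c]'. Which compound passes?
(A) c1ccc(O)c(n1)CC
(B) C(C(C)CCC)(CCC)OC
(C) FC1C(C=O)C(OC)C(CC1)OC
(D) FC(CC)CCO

A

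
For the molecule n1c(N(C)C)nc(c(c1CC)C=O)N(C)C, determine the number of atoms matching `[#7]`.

Check the 16 heavy atoms by environment: 2× n (aromatic) → match; 4× c (aromatic) → no; 7× C → no; 1× O → no; 2× N → match.
Summing the matching environments: 2 + 2 = 4 matching atoms.

4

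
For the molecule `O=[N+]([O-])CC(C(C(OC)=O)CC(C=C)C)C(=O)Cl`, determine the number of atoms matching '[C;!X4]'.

The query [C;!X4] means: aliphatic carbon that does not have four total connections.
Check the 18 heavy atoms by environment: 7× C (X4) → no; 4× C (X3) → match; 3× O (X1) → no; 1× Cl (X1) → no; 1× N (charge +1, X3) → no; 1× O (charge -1, X1) → no; 1× O (X2) → no.
That gives 4 matching atoms.

4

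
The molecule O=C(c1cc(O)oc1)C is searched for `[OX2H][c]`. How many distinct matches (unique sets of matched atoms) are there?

[OX2H][c] is the SMARTS for a phenol: a hydroxyl oxygen attached to an aromatic carbon.
Exactly one fragment in the molecule meets all constraints, giving 1 match.

1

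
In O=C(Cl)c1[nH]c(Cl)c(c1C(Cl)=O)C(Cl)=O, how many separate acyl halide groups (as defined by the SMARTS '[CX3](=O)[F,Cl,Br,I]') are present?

3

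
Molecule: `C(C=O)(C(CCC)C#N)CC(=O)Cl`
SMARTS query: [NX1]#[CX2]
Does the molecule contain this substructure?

Yes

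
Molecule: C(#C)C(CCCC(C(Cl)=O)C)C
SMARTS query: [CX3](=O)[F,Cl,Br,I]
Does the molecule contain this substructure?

Yes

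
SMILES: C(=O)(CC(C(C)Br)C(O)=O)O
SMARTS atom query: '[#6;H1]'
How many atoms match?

The query [#6;H1] means: any carbon bearing exactly one hydrogen.
Check the 11 heavy atoms by environment: 1× C (H2) → no; 2× C (H1) → match; 1× C (H3) → no; 1× Br (H0) → no; 2× C (H0) → no; 2× O (H0) → no; 2× O (H1) → no.
That gives 2 matching atoms.

2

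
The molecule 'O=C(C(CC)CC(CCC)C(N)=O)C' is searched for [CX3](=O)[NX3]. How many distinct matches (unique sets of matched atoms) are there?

[CX3](=O)[NX3] is the SMARTS for an amide: a carbonyl carbon bonded to a trivalent nitrogen.
Exactly one fragment in the molecule meets all constraints, giving 1 match.

1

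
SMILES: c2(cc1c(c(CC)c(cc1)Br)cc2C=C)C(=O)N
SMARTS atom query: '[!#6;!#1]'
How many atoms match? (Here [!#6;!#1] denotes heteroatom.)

The query [!#6;!#1] means: not carbon and not hydrogen — any heteroatom.
Check the 18 heavy atoms by environment: 10× c (aromatic) → no; 5× C → no; 1× O → match; 1× N → match; 1× Br → match.
Summing the matching environments: 1 + 1 + 1 = 3 matching atoms.

3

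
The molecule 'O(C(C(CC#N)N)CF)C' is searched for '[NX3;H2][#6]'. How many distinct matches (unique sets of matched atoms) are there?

[NX3;H2][#6] is the SMARTS for a primary amine: a trivalent nitrogen with two H attached to carbon.
Exactly one fragment in the molecule meets all constraints, giving 1 match.

1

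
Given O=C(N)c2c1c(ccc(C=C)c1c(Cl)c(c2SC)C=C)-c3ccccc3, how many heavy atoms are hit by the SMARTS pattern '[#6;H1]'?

9

The query [#6;H1] means: any carbon bearing exactly one hydrogen.
Check the 26 heavy atoms by environment: 9× c (aromatic, H0) → no; 7× c (aromatic, H1) → match; 1× Cl (H0) → no; 1× S (H0) → no; 1× C (H3) → no; 2× C (H1) → match; 2× C (H2) → no; 1× C (H0) → no; 1× O (H0) → no; 1× N (H2) → no.
Summing the matching environments: 7 + 2 = 9 matching atoms.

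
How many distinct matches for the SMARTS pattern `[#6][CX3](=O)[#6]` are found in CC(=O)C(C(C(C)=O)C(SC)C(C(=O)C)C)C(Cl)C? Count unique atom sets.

3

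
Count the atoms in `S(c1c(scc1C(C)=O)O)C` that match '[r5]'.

The query [r5] means: r5 matches atoms in a five-membered ring.
Check the 11 heavy atoms by environment: 1× s (aromatic, in 5-ring) → match; 4× c (aromatic, in 5-ring) → match; 1× S (acyclic) → no; 3× C (acyclic) → no; 2× O (acyclic) → no.
Summing the matching environments: 1 + 4 = 5 matching atoms.

5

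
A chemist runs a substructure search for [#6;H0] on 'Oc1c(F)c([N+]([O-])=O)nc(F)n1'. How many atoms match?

4

The query [#6;H0] means: any carbon with no attached hydrogen.
Check the 12 heavy atoms by environment: 2× n (aromatic, H0) → no; 4× c (aromatic, H0) → match; 1× O (H1) → no; 2× F (H0) → no; 1× N (charge +1, H0) → no; 1× O (charge -1, H0) → no; 1× O (H0) → no.
That gives 4 matching atoms.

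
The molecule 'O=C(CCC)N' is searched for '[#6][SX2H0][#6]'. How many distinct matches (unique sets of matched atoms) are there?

[#6][SX2H0][#6] is the SMARTS for a thioether: an aliphatic sulfur bridging two carbons with no H on the sulfur.
No fragment in the molecule satisfies every constraint, giving 0 matches.

0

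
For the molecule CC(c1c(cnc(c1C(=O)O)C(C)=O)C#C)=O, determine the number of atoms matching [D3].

The query [D3] means: atom with exactly three heavy-atom neighbours.
Check the 17 heavy atoms by environment: 1× n (aromatic, D2) → no; 4× c (aromatic, D3) → match; 1× c (aromatic, D2) → no; 3× C (D3) → match; 4× O (D1) → no; 3× C (D1) → no; 1× C (D2) → no.
Summing the matching environments: 4 + 3 = 7 matching atoms.

7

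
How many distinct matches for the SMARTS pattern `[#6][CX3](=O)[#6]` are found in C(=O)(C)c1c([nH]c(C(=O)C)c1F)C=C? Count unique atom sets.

2

[#6][CX3](=O)[#6] is the SMARTS for a ketone: a carbonyl carbon (no H) flanked by two carbons.
The molecule carries 2 separate instances of an acetyl/ketone group (-C(=O)CH3) meeting every constraint; each maps to a distinct set of atoms, giving 2 matches.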